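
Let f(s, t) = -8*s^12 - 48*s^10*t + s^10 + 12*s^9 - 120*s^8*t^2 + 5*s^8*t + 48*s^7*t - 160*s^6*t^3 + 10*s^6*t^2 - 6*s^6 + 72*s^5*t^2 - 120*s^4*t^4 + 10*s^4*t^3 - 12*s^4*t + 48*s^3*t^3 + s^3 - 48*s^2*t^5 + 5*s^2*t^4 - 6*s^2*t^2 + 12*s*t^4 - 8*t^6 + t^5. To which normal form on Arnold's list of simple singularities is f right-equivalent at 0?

E8

The Hessian of f at 0 is [[0, 0], [0, 0]] with rank 0, so corank 2. A Groebner basis of the Jacobian ideal J(f) in C{s,t} is {t^4, s^3, -s^2/4 + s*t^2}; counting standard monomials gives mu = 8. Corank 2; j^3 = s^3 is a perfect cube, so E-series; the 5-jet and mu = 8 give E_8.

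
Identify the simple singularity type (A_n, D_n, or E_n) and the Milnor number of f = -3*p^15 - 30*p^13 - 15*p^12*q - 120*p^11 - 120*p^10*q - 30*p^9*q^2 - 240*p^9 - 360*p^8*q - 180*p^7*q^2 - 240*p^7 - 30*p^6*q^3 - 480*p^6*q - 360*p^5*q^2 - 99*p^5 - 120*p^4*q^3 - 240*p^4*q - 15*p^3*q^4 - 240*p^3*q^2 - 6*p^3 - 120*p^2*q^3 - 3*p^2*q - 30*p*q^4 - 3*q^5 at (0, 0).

Type D_6, Milnor number mu = 6.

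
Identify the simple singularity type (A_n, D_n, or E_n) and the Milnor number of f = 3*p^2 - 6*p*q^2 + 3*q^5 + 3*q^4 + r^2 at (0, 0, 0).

Type A4, Milnor number mu = 4.

The Hessian of f at 0 is [[6, 0, 0], [0, 0, 0], [0, 0, 2]] with rank 2, so corank 1. A Groebner basis of the Jacobian ideal J(f) in C{p,q,r} is {p^2, -p + q^2, r}; counting standard monomials gives mu = 4. Corank 1: A-series; mu = 4 gives A_4.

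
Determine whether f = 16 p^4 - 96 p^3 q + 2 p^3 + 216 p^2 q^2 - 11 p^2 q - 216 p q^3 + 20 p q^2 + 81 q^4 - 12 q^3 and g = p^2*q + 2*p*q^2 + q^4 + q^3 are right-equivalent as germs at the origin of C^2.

Yes.

The Hessian of f at 0 is [[0, 0], [0, 0]] with rank 0, so corank 2. A Groebner basis of the Jacobian ideal J(f) in C{p,q} is {p*q^2 - p*q/4 + q^2/2, -p*q/8 + q^3 + q^2/4, p^2 - 7*p*q/2 + 3*q^2}; counting standard monomials gives mu = 5. Corank 2; j^3 = (p - 2*q)^2*(2*p - 3*q) has shape L^2 M (L != M), so D-series; mu = 5 gives D_5. The Hessian of g at 0 is [[0, 0], [0, 0]] with rank 0, so corank 2. A Groebner basis of the Jacobian ideal J(g) in C{p,q} is {p^3 - p^2/4 + q^2/4, p^2/4 + q^3 - q^2/4, p*q + q^2}; counting standard monomials gives mu = 5. Corank 2; j^3 = q*(p + q)^2 has shape L^2 M (L != M), so D-series; mu = 5 gives D_5. Both have type D_5, hence right-equivalent.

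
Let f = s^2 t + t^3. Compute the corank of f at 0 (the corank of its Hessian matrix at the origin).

Hessian at 0 has rank 0.

2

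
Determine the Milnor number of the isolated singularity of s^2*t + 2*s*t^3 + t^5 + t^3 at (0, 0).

4

The Hessian of f at 0 is [[0, 0], [0, 0]] with rank 0, so corank 2. A Groebner basis of the Jacobian ideal J(f) in C{s,t} is {t^3, s^2 + 3*t^2, s*t}; counting standard monomials gives mu = 4. Corank 2; j^3 = t*(s^2 + t^2) splits into three distinct lines over C (the quadratic factor has nonzero discriminant), so D_4.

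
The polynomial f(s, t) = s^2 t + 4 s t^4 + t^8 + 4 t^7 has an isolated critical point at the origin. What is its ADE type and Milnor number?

Type D9, Milnor number mu = 9.

The Hessian of f at 0 has rank 0. Corank 2; j^3 = s^2*t has shape L^2 M (L != M), so D-series; mu = 9 gives D_9.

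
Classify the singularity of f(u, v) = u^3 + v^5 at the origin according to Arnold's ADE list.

E8

The Hessian of f at 0 is [[0, 0], [0, 0]] with rank 0, so corank 2. A Groebner basis of the Jacobian ideal J(f) in C{u,v} is {v^4, u^2}; counting standard monomials gives mu = 8. Corank 2; j^3 = u^3 is a perfect cube, so E-series; the 5-jet and mu = 8 give E_8.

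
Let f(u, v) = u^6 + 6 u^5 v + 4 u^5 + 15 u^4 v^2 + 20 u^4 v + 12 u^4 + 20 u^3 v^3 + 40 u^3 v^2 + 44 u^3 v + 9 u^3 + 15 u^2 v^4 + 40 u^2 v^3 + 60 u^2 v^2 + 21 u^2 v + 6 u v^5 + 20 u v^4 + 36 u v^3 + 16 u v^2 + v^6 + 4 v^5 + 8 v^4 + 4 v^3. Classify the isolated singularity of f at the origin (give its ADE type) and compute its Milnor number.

The Hessian of f at 0 has rank 0. Corank 2; j^3 = (u + v)*(3*u + 2*v)^2 has shape L^2 M (L != M), so D-series; mu = 7 gives D_7.

Type D_{7}, Milnor number mu = 7.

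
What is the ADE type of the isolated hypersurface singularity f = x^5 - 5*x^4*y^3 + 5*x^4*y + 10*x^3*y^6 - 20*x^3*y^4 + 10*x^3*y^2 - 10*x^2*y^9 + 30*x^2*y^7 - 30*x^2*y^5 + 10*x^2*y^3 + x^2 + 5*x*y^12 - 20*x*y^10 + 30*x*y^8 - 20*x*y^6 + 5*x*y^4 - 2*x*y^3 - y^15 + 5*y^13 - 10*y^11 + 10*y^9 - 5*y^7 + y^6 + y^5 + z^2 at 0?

A_{4}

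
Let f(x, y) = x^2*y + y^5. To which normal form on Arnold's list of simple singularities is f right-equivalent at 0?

The Hessian of f at 0 is [[0, 0], [0, 0]] with rank 0, so corank 2. A Groebner basis of the Jacobian ideal J(f) in C{x,y} is {x^2/5 + y^4, x^3, x*y}; counting standard monomials gives mu = 6. Corank 2; j^3 = x^2*y has shape L^2 M (L != M), so D-series; mu = 6 gives D_6.

D_{6}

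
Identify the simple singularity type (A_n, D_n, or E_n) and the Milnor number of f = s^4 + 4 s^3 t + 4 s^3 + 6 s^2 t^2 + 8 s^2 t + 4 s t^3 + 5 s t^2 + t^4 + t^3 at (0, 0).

Type D5, Milnor number mu = 5.

The Hessian of f at 0 has rank 0. Corank 2; j^3 = (s + t)*(2*s + t)^2 has shape L^2 M (L != M), so D-series; mu = 5 gives D_5.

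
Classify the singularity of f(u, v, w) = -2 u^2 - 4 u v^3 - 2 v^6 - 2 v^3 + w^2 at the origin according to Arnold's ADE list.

The Hessian of f at 0 has rank 2. Corank 1: A-series; mu = 2 gives A_2.

A_{2}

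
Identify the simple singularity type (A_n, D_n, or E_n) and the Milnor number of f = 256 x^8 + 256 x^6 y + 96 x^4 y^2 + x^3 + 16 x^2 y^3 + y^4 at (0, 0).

The Hessian of f at 0 has rank 0. Corank 2; j^3 = x^3 is a perfect cube, so E-series; the 4-jet and mu = 6 give E_6.

Type E6, Milnor number mu = 6.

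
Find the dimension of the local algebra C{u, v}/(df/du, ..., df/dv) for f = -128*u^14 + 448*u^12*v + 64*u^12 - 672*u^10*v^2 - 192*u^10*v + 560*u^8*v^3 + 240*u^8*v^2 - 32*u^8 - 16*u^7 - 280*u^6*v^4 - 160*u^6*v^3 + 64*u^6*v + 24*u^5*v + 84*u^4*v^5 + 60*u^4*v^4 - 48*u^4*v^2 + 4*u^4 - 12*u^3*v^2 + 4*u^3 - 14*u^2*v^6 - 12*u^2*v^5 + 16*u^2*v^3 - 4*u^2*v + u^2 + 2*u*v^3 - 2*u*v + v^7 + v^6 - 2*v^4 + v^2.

The Hessian of f at 0 is [[2, -2], [-2, 2]] with rank 1, so corank 1. A Groebner basis of the Jacobian ideal J(f) in C{u,v} is {u^3 + 23*u^2/28 - 9*u*v/14 + u/7 + 3*v^2/28 - v/7, u^2*v - u^2/14 + u*v/7 - u/7 - 5*v^2/14 + v/7, 17*u^2/28 + u*v^2 + 25*u*v/14 + 5*u/7 - 27*v^2/28 - 5*v/7, 20*u^2/7 + 30*u*v/7 + 19*u/7 + v^3 - 12*v^2/7 - 19*v/7}; counting standard monomials gives mu = 6. Corank 1: A-series; mu = 6 gives A_6.

6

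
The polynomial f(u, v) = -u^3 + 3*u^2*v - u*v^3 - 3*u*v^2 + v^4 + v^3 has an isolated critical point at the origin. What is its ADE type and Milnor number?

Type E7, Milnor number mu = 7.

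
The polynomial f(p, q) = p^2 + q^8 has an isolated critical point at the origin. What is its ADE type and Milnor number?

Type A_7, Milnor number mu = 7.

The Hessian of f at 0 has rank 1. Corank 1: A-series; mu = 7 gives A_7.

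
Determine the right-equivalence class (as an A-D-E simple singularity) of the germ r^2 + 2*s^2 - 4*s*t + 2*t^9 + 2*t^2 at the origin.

The Hessian of f at 0 has rank 2. Corank 1: A-series; mu = 8 gives A_8.

A_8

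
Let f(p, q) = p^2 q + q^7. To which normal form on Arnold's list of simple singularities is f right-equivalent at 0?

The Hessian of f at 0 has rank 0. Corank 2; j^3 = p^2*q has shape L^2 M (L != M), so D-series; mu = 8 gives D_8.

D_8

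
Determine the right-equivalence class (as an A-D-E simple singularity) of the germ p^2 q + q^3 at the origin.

D_{4}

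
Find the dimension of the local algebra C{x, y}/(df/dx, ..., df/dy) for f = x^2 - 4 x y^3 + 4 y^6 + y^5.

The Hessian of f at 0 has rank 1. Corank 1: A-series; mu = 4 gives A_4.

4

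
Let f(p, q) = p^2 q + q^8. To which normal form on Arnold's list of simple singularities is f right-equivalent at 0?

D_{9}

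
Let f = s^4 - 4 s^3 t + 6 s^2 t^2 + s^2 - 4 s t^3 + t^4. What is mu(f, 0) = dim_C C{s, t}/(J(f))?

3

The Hessian of f at 0 is [[2, 0], [0, 0]] with rank 1, so corank 1. A Groebner basis of the Jacobian ideal J(f) in C{s,t} is {t^3, s}; counting standard monomials gives mu = 3. Corank 1: A-series; mu = 3 gives A_3.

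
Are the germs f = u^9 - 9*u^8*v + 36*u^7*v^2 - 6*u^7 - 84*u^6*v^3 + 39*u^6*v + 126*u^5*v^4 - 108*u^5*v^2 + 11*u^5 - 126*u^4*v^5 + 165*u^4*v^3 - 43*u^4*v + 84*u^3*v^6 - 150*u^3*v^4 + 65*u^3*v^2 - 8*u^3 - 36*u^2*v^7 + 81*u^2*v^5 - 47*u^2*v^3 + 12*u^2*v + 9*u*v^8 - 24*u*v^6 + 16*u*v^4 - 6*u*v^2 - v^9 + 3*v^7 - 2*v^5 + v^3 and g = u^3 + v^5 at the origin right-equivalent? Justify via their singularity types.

Yes.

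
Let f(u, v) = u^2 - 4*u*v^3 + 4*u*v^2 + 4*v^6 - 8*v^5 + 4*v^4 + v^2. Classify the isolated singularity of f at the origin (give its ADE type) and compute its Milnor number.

Type A1, Milnor number mu = 1.

The Hessian of f at 0 is [[2, 0], [0, 2]] with rank 2, so corank 0. A Groebner basis of the Jacobian ideal J(f) in C{u,v} is {u, v}; counting standard monomials gives mu = 1. Corank 0: nondegenerate Morse point, so A_1.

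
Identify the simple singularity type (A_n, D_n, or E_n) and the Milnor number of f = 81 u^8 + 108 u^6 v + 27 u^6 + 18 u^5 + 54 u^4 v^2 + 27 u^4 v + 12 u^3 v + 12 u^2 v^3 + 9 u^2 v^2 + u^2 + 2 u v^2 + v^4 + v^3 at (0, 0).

The Hessian of f at 0 is [[2, 0], [0, 0]] with rank 1, so corank 1. A Groebner basis of the Jacobian ideal J(f) in C{u,v} is {v^2, u}; counting standard monomials gives mu = 2. Corank 1: A-series; mu = 2 gives A_2.

Type A_{2}, Milnor number mu = 2.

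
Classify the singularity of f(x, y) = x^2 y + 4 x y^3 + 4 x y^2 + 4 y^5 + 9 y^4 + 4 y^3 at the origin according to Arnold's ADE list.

D_{5}

The Hessian of f at 0 has rank 0. Corank 2; j^3 = y*(x + 2*y)^2 has shape L^2 M (L != M), so D-series; mu = 5 gives D_5.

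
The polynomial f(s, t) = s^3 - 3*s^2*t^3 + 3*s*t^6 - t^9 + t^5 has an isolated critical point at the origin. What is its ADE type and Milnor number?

The Hessian of f at 0 is [[0, 0], [0, 0]] with rank 0, so corank 2. A Groebner basis of the Jacobian ideal J(f) in C{s,t} is {-s^2/2 + s*t^3, t^4, s^3, s^2*t}; counting standard monomials gives mu = 8. Corank 2; j^3 = s^3 is a perfect cube, so E-series; the 5-jet and mu = 8 give E_8.

Type E_{8}, Milnor number mu = 8.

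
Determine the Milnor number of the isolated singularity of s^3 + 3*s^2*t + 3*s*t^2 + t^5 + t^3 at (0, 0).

8

The Hessian of f at 0 has rank 0. Corank 2; j^3 = (s + t)^3 is a perfect cube, so E-series; the 5-jet and mu = 8 give E_8.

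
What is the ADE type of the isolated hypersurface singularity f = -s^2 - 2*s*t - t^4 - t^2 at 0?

The Hessian of f at 0 has rank 1. Corank 1: A-series; mu = 3 gives A_3.

A_{3}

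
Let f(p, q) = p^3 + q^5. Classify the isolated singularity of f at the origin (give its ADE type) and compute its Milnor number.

Type E_{8}, Milnor number mu = 8.

The Hessian of f at 0 is [[0, 0], [0, 0]] with rank 0, so corank 2. A Groebner basis of the Jacobian ideal J(f) in C{p,q} is {q^4, p^2}; counting standard monomials gives mu = 8. Corank 2; j^3 = p^3 is a perfect cube, so E-series; the 5-jet and mu = 8 give E_8.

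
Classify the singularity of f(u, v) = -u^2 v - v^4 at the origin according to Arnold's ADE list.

The Hessian of f at 0 has rank 0. Corank 2; j^3 = -u^2*v has shape L^2 M (L != M), so D-series; mu = 5 gives D_5.

D5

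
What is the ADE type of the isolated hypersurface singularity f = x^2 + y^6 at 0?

A5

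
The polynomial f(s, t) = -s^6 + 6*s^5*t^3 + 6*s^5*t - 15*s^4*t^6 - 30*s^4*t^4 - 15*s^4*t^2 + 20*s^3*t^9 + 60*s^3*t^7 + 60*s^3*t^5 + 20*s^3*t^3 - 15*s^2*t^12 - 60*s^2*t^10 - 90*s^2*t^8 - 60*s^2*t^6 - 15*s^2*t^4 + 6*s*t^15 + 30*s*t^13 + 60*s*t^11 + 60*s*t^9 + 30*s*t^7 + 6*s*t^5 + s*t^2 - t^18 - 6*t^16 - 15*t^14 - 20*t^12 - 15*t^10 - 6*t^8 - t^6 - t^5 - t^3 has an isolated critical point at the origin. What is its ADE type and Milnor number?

Type D_{7}, Milnor number mu = 7.

The Hessian of f at 0 has rank 0. Corank 2; j^3 = t^2*(s - t) has shape L^2 M (L != M), so D-series; mu = 7 gives D_7.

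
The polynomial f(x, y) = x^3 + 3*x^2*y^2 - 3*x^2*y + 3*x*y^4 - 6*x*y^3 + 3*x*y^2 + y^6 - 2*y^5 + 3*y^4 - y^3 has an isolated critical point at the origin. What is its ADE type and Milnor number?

The Hessian of f at 0 has rank 0. Corank 2; j^3 = (x - y)^3 is a perfect cube, so E-series; the 5-jet and mu = 8 give E_8.

Type E_8, Milnor number mu = 8.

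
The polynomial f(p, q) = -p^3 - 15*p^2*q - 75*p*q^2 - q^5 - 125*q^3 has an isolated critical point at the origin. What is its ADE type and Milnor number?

Type E_{8}, Milnor number mu = 8.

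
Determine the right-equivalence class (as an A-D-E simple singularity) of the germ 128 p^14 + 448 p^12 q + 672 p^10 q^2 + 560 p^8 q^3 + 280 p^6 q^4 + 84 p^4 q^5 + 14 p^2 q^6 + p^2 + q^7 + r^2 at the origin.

The Hessian of f at 0 has rank 2. Corank 1: A-series; mu = 6 gives A_6.

A_{6}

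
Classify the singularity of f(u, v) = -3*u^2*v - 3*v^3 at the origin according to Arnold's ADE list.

D4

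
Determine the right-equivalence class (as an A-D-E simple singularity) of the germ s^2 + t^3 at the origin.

The Hessian of f at 0 has rank 1. Corank 1: A-series; mu = 2 gives A_2.

A_{2}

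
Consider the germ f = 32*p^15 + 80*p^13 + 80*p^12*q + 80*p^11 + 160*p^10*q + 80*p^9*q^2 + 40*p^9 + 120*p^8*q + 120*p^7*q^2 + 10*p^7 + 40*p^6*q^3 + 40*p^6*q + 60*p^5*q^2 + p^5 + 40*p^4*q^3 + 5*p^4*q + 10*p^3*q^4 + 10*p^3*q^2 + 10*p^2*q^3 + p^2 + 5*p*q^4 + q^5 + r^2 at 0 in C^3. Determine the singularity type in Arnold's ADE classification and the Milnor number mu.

Type A_4, Milnor number mu = 4.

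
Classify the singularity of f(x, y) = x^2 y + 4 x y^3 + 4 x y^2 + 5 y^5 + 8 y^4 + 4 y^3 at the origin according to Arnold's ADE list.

D_6

The Hessian of f at 0 has rank 0. Corank 2; j^3 = y*(x + 2*y)^2 has shape L^2 M (L != M), so D-series; mu = 6 gives D_6.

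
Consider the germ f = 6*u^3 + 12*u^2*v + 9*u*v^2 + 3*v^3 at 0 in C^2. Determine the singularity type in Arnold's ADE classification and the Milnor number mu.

The Hessian of f at 0 has rank 0. Corank 2; j^3 = 3*(u + v)*(2*u^2 + 2*u*v + v^2) splits into three distinct lines over C (the quadratic factor has nonzero discriminant), so D_4.

Type D_{4}, Milnor number mu = 4.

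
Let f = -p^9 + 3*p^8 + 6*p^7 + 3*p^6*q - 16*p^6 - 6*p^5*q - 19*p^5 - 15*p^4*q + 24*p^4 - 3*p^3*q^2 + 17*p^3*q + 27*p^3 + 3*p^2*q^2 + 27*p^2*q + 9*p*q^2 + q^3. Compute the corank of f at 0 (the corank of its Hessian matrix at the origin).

Hessian at 0 has rank 0.

2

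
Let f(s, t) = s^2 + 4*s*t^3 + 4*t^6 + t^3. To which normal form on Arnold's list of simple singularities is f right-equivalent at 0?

The Hessian of f at 0 has rank 1. Corank 1: A-series; mu = 2 gives A_2.

A_2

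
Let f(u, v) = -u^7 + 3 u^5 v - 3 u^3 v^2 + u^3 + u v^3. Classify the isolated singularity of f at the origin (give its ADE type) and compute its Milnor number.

The Hessian of f at 0 has rank 0. Corank 2; j^3 = u^3 is a perfect cube, so E-series; the 4-jet and mu = 7 give E_7.

Type E_{7}, Milnor number mu = 7.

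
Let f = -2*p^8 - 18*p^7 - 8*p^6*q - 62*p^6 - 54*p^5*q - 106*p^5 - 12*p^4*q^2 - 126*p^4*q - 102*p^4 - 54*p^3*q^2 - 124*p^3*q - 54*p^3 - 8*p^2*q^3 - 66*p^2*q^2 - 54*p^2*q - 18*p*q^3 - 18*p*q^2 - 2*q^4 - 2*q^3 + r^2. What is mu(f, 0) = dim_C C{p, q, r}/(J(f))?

7

The Hessian of f at 0 is [[0, 0, 0], [0, 0, 0], [0, 0, 2]] with rank 1, so corank 2. A Groebner basis of the Jacobian ideal J(f) in C{p,q,r} is {19683*p^2/22 + 6561*p*q/11 + q^4 + 27*q^3/22 + 2187*q^2/22, p^3 - 54*p^2/11 - 36*p*q/11 + q^3/33 - 6*q^2/11, p^2*q + 243*p^2/22 + 81*p*q/11 - 19*q^3/198 + 27*q^2/22, -405*p^2/22 + p*q^2 - 135*p*q/11 + 61*q^3/198 - 45*q^2/22, r}; counting standard monomials gives mu = 7. Corank 2; j^3 = -2*(3*p + q)^3 is a perfect cube, so E-series; the 4-jet and mu = 7 give E_7.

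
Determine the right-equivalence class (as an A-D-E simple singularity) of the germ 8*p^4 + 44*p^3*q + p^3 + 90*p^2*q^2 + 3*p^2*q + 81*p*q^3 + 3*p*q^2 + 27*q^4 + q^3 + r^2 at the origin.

E_7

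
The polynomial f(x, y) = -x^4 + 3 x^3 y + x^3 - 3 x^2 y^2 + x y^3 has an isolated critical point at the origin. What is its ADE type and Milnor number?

Type E_{7}, Milnor number mu = 7.

The Hessian of f at 0 has rank 0. Corank 2; j^3 = x^3 is a perfect cube, so E-series; the 4-jet and mu = 7 give E_7.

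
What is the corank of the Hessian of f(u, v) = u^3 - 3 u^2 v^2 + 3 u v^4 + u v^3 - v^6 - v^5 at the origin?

Hessian at 0 has rank 0.

2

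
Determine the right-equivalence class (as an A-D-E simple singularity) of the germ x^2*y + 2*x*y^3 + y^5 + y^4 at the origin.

The Hessian of f at 0 is [[0, 0], [0, 0]] with rank 0, so corank 2. A Groebner basis of the Jacobian ideal J(f) in C{x,y} is {x*y^2, x*y + y^3, x^2 - 4*x*y}; counting standard monomials gives mu = 5. Corank 2; j^3 = x^2*y has shape L^2 M (L != M), so D-series; mu = 5 gives D_5.

D_{5}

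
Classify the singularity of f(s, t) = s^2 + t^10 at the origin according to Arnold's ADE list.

The Hessian of f at 0 is [[2, 0], [0, 0]] with rank 1, so corank 1. A Groebner basis of the Jacobian ideal J(f) in C{s,t} is {t^9, s}; counting standard monomials gives mu = 9. Corank 1: A-series; mu = 9 gives A_9.

A_9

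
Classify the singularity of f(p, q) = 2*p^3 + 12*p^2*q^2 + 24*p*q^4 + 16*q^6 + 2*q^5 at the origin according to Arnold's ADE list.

E_{8}

The Hessian of f at 0 has rank 0. Corank 2; j^3 = 2*p^3 is a perfect cube, so E-series; the 5-jet and mu = 8 give E_8.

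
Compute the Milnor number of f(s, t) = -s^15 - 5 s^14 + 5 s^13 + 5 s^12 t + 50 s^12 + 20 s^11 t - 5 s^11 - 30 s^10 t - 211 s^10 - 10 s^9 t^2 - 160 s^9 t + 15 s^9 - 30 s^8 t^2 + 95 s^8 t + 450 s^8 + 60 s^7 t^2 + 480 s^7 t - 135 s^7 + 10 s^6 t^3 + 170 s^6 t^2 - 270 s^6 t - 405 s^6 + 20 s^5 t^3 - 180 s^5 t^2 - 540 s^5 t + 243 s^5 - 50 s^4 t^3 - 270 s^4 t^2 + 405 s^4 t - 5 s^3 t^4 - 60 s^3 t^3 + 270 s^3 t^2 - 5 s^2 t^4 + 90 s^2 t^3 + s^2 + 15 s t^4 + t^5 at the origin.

4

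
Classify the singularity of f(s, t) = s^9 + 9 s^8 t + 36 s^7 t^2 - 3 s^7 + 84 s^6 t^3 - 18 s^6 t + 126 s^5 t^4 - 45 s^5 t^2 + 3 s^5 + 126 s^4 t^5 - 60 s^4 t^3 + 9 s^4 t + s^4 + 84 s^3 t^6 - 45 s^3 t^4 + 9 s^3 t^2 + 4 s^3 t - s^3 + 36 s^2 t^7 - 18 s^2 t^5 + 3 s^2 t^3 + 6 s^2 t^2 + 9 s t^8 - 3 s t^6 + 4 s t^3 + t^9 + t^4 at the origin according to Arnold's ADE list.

E_{6}

The Hessian of f at 0 has rank 0. Corank 2; j^3 = -s^3 is a perfect cube, so E-series; the 4-jet and mu = 6 give E_6.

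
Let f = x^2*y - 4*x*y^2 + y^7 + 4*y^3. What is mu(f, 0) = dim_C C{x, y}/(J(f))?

The Hessian of f at 0 is [[0, 0], [0, 0]] with rank 0, so corank 2. A Groebner basis of the Jacobian ideal J(f) in C{x,y} is {x^2/7 + y^6 - 4*y^2/7, x^3 - 8*y^3, x*y - 2*y^2}; counting standard monomials gives mu = 8. Corank 2; j^3 = y*(x - 2*y)^2 has shape L^2 M (L != M), so D-series; mu = 8 gives D_8.

8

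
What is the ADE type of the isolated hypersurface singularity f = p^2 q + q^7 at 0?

D_8

The Hessian of f at 0 has rank 0. Corank 2; j^3 = p^2*q has shape L^2 M (L != M), so D-series; mu = 8 gives D_8.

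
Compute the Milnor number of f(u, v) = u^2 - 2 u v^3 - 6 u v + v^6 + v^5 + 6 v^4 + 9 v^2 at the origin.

The Hessian of f at 0 has rank 1. Corank 1: A-series; mu = 4 gives A_4.

4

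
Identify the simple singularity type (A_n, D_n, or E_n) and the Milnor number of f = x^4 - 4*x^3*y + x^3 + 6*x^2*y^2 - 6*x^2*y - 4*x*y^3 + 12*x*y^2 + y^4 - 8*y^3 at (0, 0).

The Hessian of f at 0 has rank 0. Corank 2; j^3 = (x - 2*y)^3 is a perfect cube, so E-series; the 4-jet and mu = 6 give E_6.

Type E6, Milnor number mu = 6.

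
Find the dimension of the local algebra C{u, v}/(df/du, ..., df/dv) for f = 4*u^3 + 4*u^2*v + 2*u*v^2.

The Hessian of f at 0 has rank 0. Corank 2; j^3 = 2*u*(2*u^2 + 2*u*v + v^2) splits into three distinct lines over C (the quadratic factor has nonzero discriminant), so D_4.

4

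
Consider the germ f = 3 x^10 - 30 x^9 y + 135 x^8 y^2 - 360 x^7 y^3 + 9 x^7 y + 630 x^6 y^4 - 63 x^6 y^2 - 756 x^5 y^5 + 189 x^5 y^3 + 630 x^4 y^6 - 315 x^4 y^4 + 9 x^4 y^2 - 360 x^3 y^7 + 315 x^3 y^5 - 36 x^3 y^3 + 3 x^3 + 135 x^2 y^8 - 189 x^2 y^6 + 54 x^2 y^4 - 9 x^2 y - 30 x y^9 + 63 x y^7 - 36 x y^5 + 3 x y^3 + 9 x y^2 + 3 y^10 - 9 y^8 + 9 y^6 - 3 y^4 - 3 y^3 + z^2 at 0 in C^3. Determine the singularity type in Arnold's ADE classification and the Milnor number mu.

The Hessian of f at 0 has rank 1. Corank 2; j^3 = 3*(x - y)^3 is a perfect cube, so E-series; the 4-jet and mu = 7 give E_7.

Type E7, Milnor number mu = 7.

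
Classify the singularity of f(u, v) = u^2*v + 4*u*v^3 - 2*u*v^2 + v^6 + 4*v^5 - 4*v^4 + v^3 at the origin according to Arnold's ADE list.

The Hessian of f at 0 has rank 0. Corank 2; j^3 = v*(u - v)^2 has shape L^2 M (L != M), so D-series; mu = 7 gives D_7.

D_{7}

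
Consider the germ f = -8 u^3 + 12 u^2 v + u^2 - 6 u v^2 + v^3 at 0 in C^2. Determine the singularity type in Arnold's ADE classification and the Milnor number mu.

Type A_{2}, Milnor number mu = 2.

The Hessian of f at 0 has rank 1. Corank 1: A-series; mu = 2 gives A_2.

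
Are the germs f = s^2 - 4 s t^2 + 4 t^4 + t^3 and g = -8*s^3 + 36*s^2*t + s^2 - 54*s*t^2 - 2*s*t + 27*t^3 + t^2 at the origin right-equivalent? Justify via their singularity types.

Yes.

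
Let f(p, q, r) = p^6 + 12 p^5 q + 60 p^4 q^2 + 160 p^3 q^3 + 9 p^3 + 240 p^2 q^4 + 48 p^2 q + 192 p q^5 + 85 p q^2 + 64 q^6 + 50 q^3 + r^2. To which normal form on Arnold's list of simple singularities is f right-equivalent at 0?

D_{7}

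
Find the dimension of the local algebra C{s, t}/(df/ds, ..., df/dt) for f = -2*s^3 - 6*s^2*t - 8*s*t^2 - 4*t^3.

4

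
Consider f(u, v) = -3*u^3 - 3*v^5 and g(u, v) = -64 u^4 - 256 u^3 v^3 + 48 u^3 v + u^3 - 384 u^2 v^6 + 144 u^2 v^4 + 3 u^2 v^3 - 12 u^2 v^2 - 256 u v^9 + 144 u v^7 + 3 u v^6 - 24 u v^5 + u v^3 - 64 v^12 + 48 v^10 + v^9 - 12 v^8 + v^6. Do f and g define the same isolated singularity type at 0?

The Hessian of f at 0 is [[0, 0], [0, 0]] with rank 0, so corank 2. A Groebner basis of the Jacobian ideal J(f) in C{u,v} is {v^4, u^2}; counting standard monomials gives mu = 8. Corank 2; j^3 = -3*u^3 is a perfect cube, so E-series; the 5-jet and mu = 8 give E_8. The Hessian of g at 0 is [[0, 0], [0, 0]] with rank 0, so corank 2. A Groebner basis of the Jacobian ideal J(g) in C{u,v} is {3*u^2/16 + v^4 + v^3/16, u^3, u^2*v - u^2/16 - v^3/48, -u^2/2 + u*v^2 - v^3/6}; counting standard monomials gives mu = 7. Corank 2; j^3 = u^3 is a perfect cube, so E-series; the 4-jet and mu = 7 give E_7. f is E_8 but g is E_7, hence not right-equivalent.

No.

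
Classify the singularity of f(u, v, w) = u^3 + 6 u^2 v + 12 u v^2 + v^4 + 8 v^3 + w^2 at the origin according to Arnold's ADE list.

The Hessian of f at 0 is [[0, 0, 0], [0, 0, 0], [0, 0, 2]] with rank 1, so corank 2. A Groebner basis of the Jacobian ideal J(f) in C{u,v,w} is {v^3, u^2 + 4*u*v + 4*v^2, w}; counting standard monomials gives mu = 6. Corank 2; j^3 = (u + 2*v)^3 is a perfect cube, so E-series; the 4-jet and mu = 6 give E_6.

E_6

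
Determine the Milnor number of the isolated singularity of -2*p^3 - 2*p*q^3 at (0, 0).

The Hessian of f at 0 has rank 0. Corank 2; j^3 = -2*p^3 is a perfect cube, so E-series; the 4-jet and mu = 7 give E_7.

7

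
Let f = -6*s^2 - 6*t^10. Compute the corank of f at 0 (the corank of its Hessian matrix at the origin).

The Hessian at 0 is [[-12, 0], [0, 0]] of rank 1; hence corank 1.

1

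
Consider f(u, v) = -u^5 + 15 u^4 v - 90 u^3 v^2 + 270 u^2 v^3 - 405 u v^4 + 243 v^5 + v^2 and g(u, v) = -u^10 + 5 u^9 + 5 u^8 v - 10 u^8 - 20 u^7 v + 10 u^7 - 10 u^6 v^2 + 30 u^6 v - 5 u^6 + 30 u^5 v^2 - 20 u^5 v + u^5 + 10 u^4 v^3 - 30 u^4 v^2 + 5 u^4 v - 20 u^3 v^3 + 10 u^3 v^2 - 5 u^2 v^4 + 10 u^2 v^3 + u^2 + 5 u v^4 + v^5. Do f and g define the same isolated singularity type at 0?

The Hessian of f at 0 has rank 1. Corank 1: A-series; mu = 4 gives A_4. The Hessian of g at 0 has rank 1. Corank 1: A-series; mu = 4 gives A_4. Both have type A_4, hence right-equivalent.

Yes.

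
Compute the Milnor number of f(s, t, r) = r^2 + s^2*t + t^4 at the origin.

The Hessian of f at 0 is [[0, 0, 0], [0, 0, 0], [0, 0, 2]] with rank 1, so corank 2. A Groebner basis of the Jacobian ideal J(f) in C{s,t,r} is {s^3, s^2/4 + t^3, s*t, r}; counting standard monomials gives mu = 5. Corank 2; j^3 = s^2*t has shape L^2 M (L != M), so D-series; mu = 5 gives D_5.

5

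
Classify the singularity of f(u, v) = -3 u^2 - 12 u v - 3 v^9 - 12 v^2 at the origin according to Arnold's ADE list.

The Hessian of f at 0 is [[-6, -12], [-12, -24]] with rank 1, so corank 1. A Groebner basis of the Jacobian ideal J(f) in C{u,v} is {v^8, u + 2*v}; counting standard monomials gives mu = 8. Corank 1: A-series; mu = 8 gives A_8.

A_{8}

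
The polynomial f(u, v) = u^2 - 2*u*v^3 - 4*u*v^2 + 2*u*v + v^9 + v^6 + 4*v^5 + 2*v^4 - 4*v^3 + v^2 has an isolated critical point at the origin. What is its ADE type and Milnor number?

Type A_{8}, Milnor number mu = 8.

The Hessian of f at 0 is [[2, 2], [2, 2]] with rank 1, so corank 1. A Groebner basis of the Jacobian ideal J(f) in C{u,v} is {u^2*v^2 - 4*u^2*v + 14*u^2 - 44*u*v^2 + 43*u*v - 70*u + 169*v^2 - 70*v, u^3 - 9*u^2*v + 40*u^2 - 133*u*v^2 + 144*u*v - 251*u + 606*v^2 - 251*v, -u + v^3 + 2*v^2 - v}; counting standard monomials gives mu = 8. Corank 1: A-series; mu = 8 gives A_8.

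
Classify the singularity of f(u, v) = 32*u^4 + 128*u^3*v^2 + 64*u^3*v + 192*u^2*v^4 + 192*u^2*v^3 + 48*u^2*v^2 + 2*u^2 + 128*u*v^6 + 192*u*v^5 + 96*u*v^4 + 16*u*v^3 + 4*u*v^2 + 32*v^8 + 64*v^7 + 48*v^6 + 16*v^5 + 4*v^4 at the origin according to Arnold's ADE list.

A_{3}

The Hessian of f at 0 is [[4, 0], [0, 0]] with rank 1, so corank 1. A Groebner basis of the Jacobian ideal J(f) in C{u,v} is {u^2, u*v, u + v^2}; counting standard monomials gives mu = 3. Corank 1: A-series; mu = 3 gives A_3.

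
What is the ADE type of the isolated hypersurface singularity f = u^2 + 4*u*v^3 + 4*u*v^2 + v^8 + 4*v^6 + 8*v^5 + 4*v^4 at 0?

A_{7}

The Hessian of f at 0 is [[2, 0], [0, 0]] with rank 1, so corank 1. A Groebner basis of the Jacobian ideal J(f) in C{u,v} is {u^3 + 2*u^2 + 8*u*v^2 - 4*u*v + 4*u + 8*v^2, u^2*v - 2*u^2 - 6*u*v^2 + 2*u*v - 2*u - 4*v^2, u/2 + v^3 + v^2}; counting standard monomials gives mu = 7. Corank 1: A-series; mu = 7 gives A_7.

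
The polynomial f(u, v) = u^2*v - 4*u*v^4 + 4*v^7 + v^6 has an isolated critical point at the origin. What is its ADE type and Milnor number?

Type D7, Milnor number mu = 7.

The Hessian of f at 0 is [[0, 0], [0, 0]] with rank 0, so corank 2. A Groebner basis of the Jacobian ideal J(f) in C{u,v} is {-u*v/2 + v^4, u^3, u^2*v, u^2/3 + u*v^2}; counting standard monomials gives mu = 7. Corank 2; j^3 = u^2*v has shape L^2 M (L != M), so D-series; mu = 7 gives D_7.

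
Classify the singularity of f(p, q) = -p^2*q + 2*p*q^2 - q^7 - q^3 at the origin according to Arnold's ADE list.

D_{8}

The Hessian of f at 0 has rank 0. Corank 2; j^3 = -q*(p - q)^2 has shape L^2 M (L != M), so D-series; mu = 8 gives D_8.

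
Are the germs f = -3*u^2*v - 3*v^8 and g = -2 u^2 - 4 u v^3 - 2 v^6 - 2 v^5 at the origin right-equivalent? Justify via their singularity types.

No.

The Hessian of f at 0 is [[0, 0], [0, 0]] with rank 0, so corank 2. A Groebner basis of the Jacobian ideal J(f) in C{u,v} is {u^2/8 + v^7, u^3, u*v}; counting standard monomials gives mu = 9. Corank 2; j^3 = -3*u^2*v has shape L^2 M (L != M), so D-series; mu = 9 gives D_9. The Hessian of g at 0 is [[-4, 0], [0, 0]] with rank 1, so corank 1. A Groebner basis of the Jacobian ideal J(g) in C{u,v} is {u + v^3, u^2, u*v}; counting standard monomials gives mu = 4. Corank 1: A-series; mu = 4 gives A_4. f is D_9 but g is A_4, hence not right-equivalent.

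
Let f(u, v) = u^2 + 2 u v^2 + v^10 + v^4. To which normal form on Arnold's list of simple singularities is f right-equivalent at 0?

The Hessian of f at 0 has rank 1. Corank 1: A-series; mu = 9 gives A_9.

A_9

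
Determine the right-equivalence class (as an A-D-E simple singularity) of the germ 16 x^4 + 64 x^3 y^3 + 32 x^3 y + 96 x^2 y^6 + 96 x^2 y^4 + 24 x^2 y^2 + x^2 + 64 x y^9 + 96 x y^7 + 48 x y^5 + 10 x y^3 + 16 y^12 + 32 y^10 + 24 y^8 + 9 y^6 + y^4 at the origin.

A_{3}

The Hessian of f at 0 is [[2, 0], [0, 0]] with rank 1, so corank 1. A Groebner basis of the Jacobian ideal J(f) in C{x,y} is {y^3, x}; counting standard monomials gives mu = 3. Corank 1: A-series; mu = 3 gives A_3.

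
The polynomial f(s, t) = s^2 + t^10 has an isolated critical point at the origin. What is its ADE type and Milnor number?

Type A_9, Milnor number mu = 9.

The Hessian of f at 0 has rank 1. Corank 1: A-series; mu = 9 gives A_9.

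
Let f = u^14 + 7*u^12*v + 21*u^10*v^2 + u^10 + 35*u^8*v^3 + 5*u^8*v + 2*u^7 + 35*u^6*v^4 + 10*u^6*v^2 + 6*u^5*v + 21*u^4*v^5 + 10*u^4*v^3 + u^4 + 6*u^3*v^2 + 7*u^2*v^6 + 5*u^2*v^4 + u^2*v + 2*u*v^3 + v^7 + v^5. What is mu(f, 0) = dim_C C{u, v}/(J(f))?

The Hessian of f at 0 is [[0, 0], [0, 0]] with rank 0, so corank 2. A Groebner basis of the Jacobian ideal J(f) in C{u,v} is {-u^2 + 7*u*v/2 + v^4 + 7*v^3/2, u^3 - u*v/2 - v^3/2, u^2 + u*v^2 - 7*u*v/2 - 7*v^3/2}; counting standard monomials gives mu = 8. Corank 2; j^3 = u^2*v has shape L^2 M (L != M), so D-series; mu = 8 gives D_8.

8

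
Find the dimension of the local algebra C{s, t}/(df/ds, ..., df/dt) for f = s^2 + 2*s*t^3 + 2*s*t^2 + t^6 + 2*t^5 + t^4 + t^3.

2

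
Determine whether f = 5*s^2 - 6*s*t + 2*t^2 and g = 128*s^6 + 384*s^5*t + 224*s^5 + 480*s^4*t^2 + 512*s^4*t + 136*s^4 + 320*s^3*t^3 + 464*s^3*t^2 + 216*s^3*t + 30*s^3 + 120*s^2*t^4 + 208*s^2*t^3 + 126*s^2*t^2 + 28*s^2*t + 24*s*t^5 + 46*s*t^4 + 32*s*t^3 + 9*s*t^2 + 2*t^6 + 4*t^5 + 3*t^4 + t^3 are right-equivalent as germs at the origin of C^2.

The Hessian of f at 0 has rank 2. Corank 0: nondegenerate Morse point, so A_1. The Hessian of g at 0 has rank 0. Corank 2; j^3 = (3*s + t)*(10*s^2 + 6*s*t + t^2) splits into three distinct lines over C (the quadratic factor has nonzero discriminant), so D_4. f is A_1 but g is D_4, hence not right-equivalent.

No.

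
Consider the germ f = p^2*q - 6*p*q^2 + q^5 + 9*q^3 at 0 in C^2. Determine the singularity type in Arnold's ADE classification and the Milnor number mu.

Type D6, Milnor number mu = 6.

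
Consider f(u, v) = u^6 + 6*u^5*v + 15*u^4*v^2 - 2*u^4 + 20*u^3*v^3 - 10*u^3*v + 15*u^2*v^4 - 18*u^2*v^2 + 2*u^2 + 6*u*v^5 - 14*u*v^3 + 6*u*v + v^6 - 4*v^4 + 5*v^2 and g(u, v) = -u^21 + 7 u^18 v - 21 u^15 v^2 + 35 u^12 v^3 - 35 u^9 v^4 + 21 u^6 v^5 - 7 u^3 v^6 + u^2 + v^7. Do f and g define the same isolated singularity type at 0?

No.

The Hessian of f at 0 is [[4, 6], [6, 10]] with rank 2, so corank 0. A Groebner basis of the Jacobian ideal J(f) in C{u,v} is {u, v}; counting standard monomials gives mu = 1. Corank 0: nondegenerate Morse point, so A_1. The Hessian of g at 0 is [[2, 0], [0, 0]] with rank 1, so corank 1. A Groebner basis of the Jacobian ideal J(g) in C{u,v} is {v^6, u}; counting standard monomials gives mu = 6. Corank 1: A-series; mu = 6 gives A_6. f is A_1 but g is A_6, hence not right-equivalent.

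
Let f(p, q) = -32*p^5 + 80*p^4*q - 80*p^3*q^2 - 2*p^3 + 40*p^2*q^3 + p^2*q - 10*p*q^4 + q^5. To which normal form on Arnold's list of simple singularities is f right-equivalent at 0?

The Hessian of f at 0 is [[0, 0], [0, 0]] with rank 0, so corank 2. A Groebner basis of the Jacobian ideal J(f) in C{p,q} is {p*q/10 + q^4, p*q^2, p^2 - p*q/2}; counting standard monomials gives mu = 6. Corank 2; j^3 = -p^2*(2*p - q) has shape L^2 M (L != M), so D-series; mu = 6 gives D_6.

D_{6}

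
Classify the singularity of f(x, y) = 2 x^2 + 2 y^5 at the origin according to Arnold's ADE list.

The Hessian of f at 0 has rank 1. Corank 1: A-series; mu = 4 gives A_4.

A_{4}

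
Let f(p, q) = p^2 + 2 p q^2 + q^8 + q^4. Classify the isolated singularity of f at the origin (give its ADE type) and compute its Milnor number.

Type A_7, Milnor number mu = 7.

The Hessian of f at 0 is [[2, 0], [0, 0]] with rank 1, so corank 1. A Groebner basis of the Jacobian ideal J(f) in C{p,q} is {p^4, p^3*q, p + q^2}; counting standard monomials gives mu = 7. Corank 1: A-series; mu = 7 gives A_7.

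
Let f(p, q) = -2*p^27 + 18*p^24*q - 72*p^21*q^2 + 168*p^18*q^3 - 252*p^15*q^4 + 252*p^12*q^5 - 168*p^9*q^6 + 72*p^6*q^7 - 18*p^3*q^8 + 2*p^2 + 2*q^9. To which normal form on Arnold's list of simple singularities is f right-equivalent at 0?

A_8

The Hessian of f at 0 has rank 1. Corank 1: A-series; mu = 8 gives A_8.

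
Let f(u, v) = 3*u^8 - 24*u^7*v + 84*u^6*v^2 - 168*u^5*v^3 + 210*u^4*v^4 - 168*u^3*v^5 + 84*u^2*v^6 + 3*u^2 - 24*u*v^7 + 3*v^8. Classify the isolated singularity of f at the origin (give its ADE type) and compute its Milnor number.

Type A_{7}, Milnor number mu = 7.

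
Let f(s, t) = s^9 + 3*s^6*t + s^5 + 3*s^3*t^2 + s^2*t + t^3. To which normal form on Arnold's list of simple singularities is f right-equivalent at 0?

D_4

The Hessian of f at 0 has rank 0. Corank 2; j^3 = t*(s^2 + t^2) splits into three distinct lines over C (the quadratic factor has nonzero discriminant), so D_4.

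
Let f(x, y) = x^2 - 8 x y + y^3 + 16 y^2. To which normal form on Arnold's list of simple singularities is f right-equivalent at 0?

The Hessian of f at 0 has rank 1. Corank 1: A-series; mu = 2 gives A_2.

A_2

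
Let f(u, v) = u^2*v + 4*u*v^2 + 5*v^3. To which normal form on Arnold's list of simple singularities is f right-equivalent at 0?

D_4

The Hessian of f at 0 is [[0, 0], [0, 0]] with rank 0, so corank 2. A Groebner basis of the Jacobian ideal J(f) in C{u,v} is {v^3, u^2 - v^2, u*v + 2*v^2}; counting standard monomials gives mu = 4. Corank 2; j^3 = v*(u^2 + 4*u*v + 5*v^2) splits into three distinct lines over C (the quadratic factor has nonzero discriminant), so D_4.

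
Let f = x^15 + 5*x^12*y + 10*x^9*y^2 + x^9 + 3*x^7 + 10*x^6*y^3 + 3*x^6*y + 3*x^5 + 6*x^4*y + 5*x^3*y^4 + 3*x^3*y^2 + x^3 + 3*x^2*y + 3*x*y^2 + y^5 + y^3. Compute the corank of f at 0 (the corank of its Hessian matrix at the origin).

The Hessian at 0 is [[0, 0], [0, 0]] of rank 0; hence corank 2.

2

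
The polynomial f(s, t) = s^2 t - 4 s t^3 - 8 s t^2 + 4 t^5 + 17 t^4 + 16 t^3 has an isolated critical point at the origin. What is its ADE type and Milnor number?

The Hessian of f at 0 is [[0, 0], [0, 0]] with rank 0, so corank 2. A Groebner basis of the Jacobian ideal J(f) in C{s,t} is {s*t^2 - 2*s*t + 8*t^2, -s*t/2 + t^3 + 2*t^2, s^2 - 6*s*t + 8*t^2}; counting standard monomials gives mu = 5. Corank 2; j^3 = t*(s - 4*t)^2 has shape L^2 M (L != M), so D-series; mu = 5 gives D_5.

Type D_5, Milnor number mu = 5.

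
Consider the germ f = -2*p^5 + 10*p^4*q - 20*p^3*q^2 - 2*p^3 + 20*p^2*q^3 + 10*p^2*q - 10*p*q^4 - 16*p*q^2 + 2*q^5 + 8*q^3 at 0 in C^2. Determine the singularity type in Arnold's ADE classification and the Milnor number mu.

The Hessian of f at 0 has rank 0. Corank 2; j^3 = -2*(p - 2*q)^2*(p - q) has shape L^2 M (L != M), so D-series; mu = 6 gives D_6.

Type D_6, Milnor number mu = 6.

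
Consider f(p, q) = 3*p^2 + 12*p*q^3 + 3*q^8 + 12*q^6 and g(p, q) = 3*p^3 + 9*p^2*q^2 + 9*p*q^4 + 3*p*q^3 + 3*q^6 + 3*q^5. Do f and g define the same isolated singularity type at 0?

The Hessian of f at 0 is [[6, 0], [0, 0]] with rank 1, so corank 1. A Groebner basis of the Jacobian ideal J(f) in C{p,q} is {p^3, p^2*q, p/2 + q^3}; counting standard monomials gives mu = 7. Corank 1: A-series; mu = 7 gives A_7. The Hessian of g at 0 is [[0, 0], [0, 0]] with rank 0, so corank 2. A Groebner basis of the Jacobian ideal J(g) in C{p,q} is {-p^2 + q^4 - q^3/3, p^3, p^2*q + p^2/3 + q^3/9, p^2 + p*q^2 + q^3/3}; counting standard monomials gives mu = 7. Corank 2; j^3 = 3*p^3 is a perfect cube, so E-series; the 4-jet and mu = 7 give E_7. f is A_7 but g is E_7, hence not right-equivalent.

No.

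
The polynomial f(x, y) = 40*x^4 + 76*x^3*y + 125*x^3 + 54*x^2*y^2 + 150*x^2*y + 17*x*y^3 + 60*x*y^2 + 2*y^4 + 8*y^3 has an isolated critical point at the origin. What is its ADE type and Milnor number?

The Hessian of f at 0 has rank 0. Corank 2; j^3 = (5*x + 2*y)^3 is a perfect cube, so E-series; the 4-jet and mu = 7 give E_7.

Type E_{7}, Milnor number mu = 7.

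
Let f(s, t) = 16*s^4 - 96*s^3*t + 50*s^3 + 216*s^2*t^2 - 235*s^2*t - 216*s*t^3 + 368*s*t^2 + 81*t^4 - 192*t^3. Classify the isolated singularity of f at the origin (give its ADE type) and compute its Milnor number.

Type D5, Milnor number mu = 5.

The Hessian of f at 0 has rank 0. Corank 2; j^3 = (2*s - 3*t)*(5*s - 8*t)^2 has shape L^2 M (L != M), so D-series; mu = 5 gives D_5.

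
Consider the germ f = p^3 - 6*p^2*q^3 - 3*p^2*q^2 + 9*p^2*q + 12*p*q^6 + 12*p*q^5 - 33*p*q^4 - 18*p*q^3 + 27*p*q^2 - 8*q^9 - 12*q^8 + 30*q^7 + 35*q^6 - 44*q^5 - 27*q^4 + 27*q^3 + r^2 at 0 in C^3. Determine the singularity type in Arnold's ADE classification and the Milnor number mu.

The Hessian of f at 0 is [[0, 0, 0], [0, 0, 0], [0, 0, 2]] with rank 1, so corank 2. A Groebner basis of the Jacobian ideal J(f) in C{p,q,r} is {-p^2/4 + p*q^3 + p*q^2/2 - 3*p*q/2 + 3*q^3/2 - 9*q^2/4, q^4, p^3 + 9*p^2/2 - 36*p*q^2 + 27*p*q - 81*q^3 + 81*q^2/2, p^2*q - p^2/2 + 7*p*q^2 - 3*p*q + 12*q^3 - 9*q^2/2, r}; counting standard monomials gives mu = 8. Corank 2; j^3 = (p + 3*q)^3 is a perfect cube, so E-series; the 5-jet and mu = 8 give E_8.

Type E8, Milnor number mu = 8.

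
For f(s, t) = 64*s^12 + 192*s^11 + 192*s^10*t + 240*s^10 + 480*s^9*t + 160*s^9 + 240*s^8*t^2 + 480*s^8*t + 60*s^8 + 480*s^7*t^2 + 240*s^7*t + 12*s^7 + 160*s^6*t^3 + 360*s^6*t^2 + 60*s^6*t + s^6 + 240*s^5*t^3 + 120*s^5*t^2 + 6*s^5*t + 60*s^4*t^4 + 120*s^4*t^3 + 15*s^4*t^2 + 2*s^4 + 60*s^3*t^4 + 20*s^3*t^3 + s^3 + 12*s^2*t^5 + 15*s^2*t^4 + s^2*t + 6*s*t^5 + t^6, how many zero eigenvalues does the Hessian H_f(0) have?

2

The Hessian at 0 is [[0, 0], [0, 0]] of rank 0; hence corank 2.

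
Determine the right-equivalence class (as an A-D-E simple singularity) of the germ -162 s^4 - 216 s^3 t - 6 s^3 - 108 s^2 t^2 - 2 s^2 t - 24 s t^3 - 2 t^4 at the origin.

The Hessian of f at 0 has rank 0. Corank 2; j^3 = -2*s^2*(3*s + t) has shape L^2 M (L != M), so D-series; mu = 5 gives D_5.

D_5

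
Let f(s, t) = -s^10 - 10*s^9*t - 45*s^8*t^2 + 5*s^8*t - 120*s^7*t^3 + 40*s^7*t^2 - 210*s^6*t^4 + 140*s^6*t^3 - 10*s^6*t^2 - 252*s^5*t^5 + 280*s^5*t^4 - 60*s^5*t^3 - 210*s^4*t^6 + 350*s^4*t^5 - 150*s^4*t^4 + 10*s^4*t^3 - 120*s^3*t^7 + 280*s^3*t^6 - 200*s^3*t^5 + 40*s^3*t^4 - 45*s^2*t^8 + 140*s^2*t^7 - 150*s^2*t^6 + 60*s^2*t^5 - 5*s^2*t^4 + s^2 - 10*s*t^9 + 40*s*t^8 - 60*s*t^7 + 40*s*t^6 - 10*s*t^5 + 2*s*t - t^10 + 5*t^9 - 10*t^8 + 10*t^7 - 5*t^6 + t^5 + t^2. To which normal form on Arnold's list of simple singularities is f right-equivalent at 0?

A_{4}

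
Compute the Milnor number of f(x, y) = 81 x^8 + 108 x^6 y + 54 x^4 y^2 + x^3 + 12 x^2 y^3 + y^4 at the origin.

The Hessian of f at 0 is [[0, 0], [0, 0]] with rank 0, so corank 2. A Groebner basis of the Jacobian ideal J(f) in C{x,y} is {y^3, x^2}; counting standard monomials gives mu = 6. Corank 2; j^3 = x^3 is a perfect cube, so E-series; the 4-jet and mu = 6 give E_6.

6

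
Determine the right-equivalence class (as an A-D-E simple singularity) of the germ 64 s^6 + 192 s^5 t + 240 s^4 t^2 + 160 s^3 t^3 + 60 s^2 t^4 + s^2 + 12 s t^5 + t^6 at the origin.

A_5

The Hessian of f at 0 has rank 1. Corank 1: A-series; mu = 5 gives A_5.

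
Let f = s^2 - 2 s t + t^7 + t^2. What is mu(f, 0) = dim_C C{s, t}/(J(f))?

6

The Hessian of f at 0 is [[2, -2], [-2, 2]] with rank 1, so corank 1. A Groebner basis of the Jacobian ideal J(f) in C{s,t} is {t^6, s - t}; counting standard monomials gives mu = 6. Corank 1: A-series; mu = 6 gives A_6.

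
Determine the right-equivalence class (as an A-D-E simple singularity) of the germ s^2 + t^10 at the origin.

The Hessian of f at 0 has rank 1. Corank 1: A-series; mu = 9 gives A_9.

A_{9}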